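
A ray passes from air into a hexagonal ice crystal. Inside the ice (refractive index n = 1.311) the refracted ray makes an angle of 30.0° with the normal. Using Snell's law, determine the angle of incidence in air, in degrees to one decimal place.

Snell: sin θ_i = n · sin θ_r = 1.311 × sin 30.0° = 1.311 × 0.5000 = 0.6555.
θ_i = arcsin(0.6555) = 40.96°.

41.0°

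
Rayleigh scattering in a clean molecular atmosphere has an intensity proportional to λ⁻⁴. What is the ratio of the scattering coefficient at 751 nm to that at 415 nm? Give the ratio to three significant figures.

Rayleigh scattering ∝ λ⁻⁴, so the ratio of coefficients is the inverse fourth power of the wavelength ratio.
σ(751)/σ(415) = (415/751)⁴ = (0.5526)⁴ = 0.09325.

0.0932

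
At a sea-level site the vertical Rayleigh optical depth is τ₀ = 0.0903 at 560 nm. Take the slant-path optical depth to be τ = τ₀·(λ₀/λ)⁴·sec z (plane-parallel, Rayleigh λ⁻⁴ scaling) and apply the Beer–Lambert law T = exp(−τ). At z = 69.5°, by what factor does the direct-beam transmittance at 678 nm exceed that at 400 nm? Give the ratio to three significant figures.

2.39

Airmass: sec 69.5° = 2.8555.
τ(678 nm) = 0.0903 × (560/678)⁴ × 2.8555 = 0.0903 × 0.4654 × 2.8555 = 0.1200.
τ(400 nm) = 0.0903 × (560/400)⁴ × 2.8555 = 0.0903 × 3.8416 × 2.8555 = 0.9905.
T(678)/T(400) = exp(τ_B − τ_A) = exp(0.8705) = 2.3882.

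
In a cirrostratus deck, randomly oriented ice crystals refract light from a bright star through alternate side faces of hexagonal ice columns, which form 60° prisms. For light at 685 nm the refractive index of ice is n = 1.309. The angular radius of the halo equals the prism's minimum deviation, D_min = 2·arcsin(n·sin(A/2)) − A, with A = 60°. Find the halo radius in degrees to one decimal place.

n·sin(A/2) = 1.309 × sin 30° = 1.309 × 0.5000 = 0.6545.
D_min = 2·arcsin(0.6545) − 60° = 2 × 40.882° − 60° = 21.763°.

21.8°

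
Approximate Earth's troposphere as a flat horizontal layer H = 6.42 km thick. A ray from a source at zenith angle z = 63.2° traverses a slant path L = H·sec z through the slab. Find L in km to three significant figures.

14.2 km

sec z = 1/cos 63.2° = 2.2179.
L = 6.42 × 2.2179 = 14.239 km.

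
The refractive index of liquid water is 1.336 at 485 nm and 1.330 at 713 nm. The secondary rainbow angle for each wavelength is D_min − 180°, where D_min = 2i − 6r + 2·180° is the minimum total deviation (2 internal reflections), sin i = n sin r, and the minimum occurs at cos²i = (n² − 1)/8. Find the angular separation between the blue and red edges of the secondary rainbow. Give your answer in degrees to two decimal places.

At 485 nm (n = 1.336): cos²i = 0.09811 → i = 71.746°, r = 45.303°, D_min = 231.674°, rainbow angle = 51.674°.
At 713 nm (n = 1.330): cos²i = 0.09611 → i = 71.940°, r = 45.630°, D_min = 230.101°, rainbow angle = 50.101°.
Angular width = |51.674° − 50.101°| = 1.573°.

1.57°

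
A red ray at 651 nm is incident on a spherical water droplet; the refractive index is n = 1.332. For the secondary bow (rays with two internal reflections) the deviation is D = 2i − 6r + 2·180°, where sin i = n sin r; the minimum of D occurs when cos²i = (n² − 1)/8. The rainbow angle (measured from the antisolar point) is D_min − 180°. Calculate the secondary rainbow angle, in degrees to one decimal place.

50.6°

cos²i = (1.77422 − 1)/8 = 0.09678; i = arccos(0.31109) = 71.875°.
sin r = sin 71.875°/1.332 = 0.71350; r = 45.520°.
D_min = 2·71.875° − 6·45.520° + 360° = 230.628°.
Rainbow angle = D_min − 180° = 50.628°.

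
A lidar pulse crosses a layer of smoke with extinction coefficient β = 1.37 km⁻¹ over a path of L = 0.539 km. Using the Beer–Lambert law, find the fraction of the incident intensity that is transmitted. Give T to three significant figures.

τ = β·L = 1.37 × 0.539 = 0.7384.
T = exp(−0.7384) = 0.4779.

0.478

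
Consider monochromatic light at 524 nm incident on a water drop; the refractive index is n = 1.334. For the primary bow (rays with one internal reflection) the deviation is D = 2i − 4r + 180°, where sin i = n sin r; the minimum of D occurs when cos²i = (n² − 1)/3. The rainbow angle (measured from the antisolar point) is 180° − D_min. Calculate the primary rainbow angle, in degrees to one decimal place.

cos²i = (1.77956 − 1)/3 = 0.25985; i = arccos(0.50976) = 59.352°.
sin r = sin 59.352°/1.334 = 0.64492; r = 40.159°.
D_min = 2·59.352° − 4·40.159° + 180° = 138.067°.
Rainbow angle = 180° − D_min = 41.933°.

41.9°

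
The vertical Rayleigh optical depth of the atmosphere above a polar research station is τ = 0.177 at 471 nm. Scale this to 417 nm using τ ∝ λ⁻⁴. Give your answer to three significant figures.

τ(417 nm) = τ(471 nm) × (471/417)⁴ = 0.177 × (1.1295)⁴ = 0.177 × 1.6276 = 0.2881.

0.288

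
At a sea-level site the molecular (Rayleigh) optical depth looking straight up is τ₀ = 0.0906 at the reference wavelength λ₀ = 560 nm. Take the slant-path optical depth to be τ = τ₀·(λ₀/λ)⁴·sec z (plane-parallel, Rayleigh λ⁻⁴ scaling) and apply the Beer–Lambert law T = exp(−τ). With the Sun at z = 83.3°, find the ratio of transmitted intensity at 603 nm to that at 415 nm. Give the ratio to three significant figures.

7.37

Airmass: sec 83.3° = 8.5711.
τ(603 nm) = 0.0906 × (560/603)⁴ × 8.5711 = 0.0906 × 0.7438 × 8.5711 = 0.5776.
τ(415 nm) = 0.0906 × (560/415)⁴ × 8.5711 = 0.0906 × 3.3156 × 8.5711 = 2.5747.
T(603)/T(415) = exp(τ_B − τ_A) = exp(1.9971) = 7.3674.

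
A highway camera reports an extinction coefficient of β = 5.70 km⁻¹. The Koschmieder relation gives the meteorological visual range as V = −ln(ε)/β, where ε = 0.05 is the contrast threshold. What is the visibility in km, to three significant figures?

V = −ln(0.05) / 5.70 = 2.996 / 5.70 = 0.5256 km.

0.526 km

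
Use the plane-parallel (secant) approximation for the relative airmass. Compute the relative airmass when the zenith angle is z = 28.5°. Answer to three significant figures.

X = sec z = 1/cos 28.5° = 1/0.8788 = 1.1379.

1.14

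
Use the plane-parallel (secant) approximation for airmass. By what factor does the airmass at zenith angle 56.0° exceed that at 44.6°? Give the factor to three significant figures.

X(56.0°)/X(44.6°) = sec 56.0° / sec 44.6° = cos 44.6° / cos 56.0° = 0.7120/0.5592 = 1.2733.

1.27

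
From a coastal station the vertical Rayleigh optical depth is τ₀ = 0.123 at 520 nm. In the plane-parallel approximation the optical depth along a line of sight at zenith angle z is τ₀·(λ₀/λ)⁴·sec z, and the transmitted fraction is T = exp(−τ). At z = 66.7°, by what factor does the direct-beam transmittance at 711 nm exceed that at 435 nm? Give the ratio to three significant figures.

Airmass: sec 66.7° = 2.5282.
τ(711 nm) = 0.123 × (520/711)⁴ × 2.5282 = 0.123 × 0.2861 × 2.5282 = 0.0890.
τ(435 nm) = 0.123 × (520/435)⁴ × 2.5282 = 0.123 × 2.0420 × 2.5282 = 0.6350.
T(711)/T(435) = exp(τ_B − τ_A) = exp(0.5460) = 1.7264.

1.73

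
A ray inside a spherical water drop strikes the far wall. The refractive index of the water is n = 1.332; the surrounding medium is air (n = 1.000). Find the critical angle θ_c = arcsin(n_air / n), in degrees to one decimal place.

sin θ_c = n_air / n = 1.000 / 1.332 = 0.7508.
θ_c = arcsin(0.7508) = 48.66°.

48.7°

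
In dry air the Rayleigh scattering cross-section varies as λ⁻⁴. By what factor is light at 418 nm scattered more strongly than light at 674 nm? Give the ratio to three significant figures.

Rayleigh scattering ∝ λ⁻⁴, so the ratio of coefficients is the inverse fourth power of the wavelength ratio.
σ(418)/σ(674) = (674/418)⁴ = (1.6124)⁴ = 6.76.

6.76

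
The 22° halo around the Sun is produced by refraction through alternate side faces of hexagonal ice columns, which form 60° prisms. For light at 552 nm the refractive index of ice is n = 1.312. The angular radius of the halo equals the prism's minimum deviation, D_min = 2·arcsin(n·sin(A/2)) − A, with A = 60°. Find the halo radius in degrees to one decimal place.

22.0°

n·sin(A/2) = 1.312 × sin 30° = 1.312 × 0.5000 = 0.6560.
D_min = 2·arcsin(0.6560) − 60° = 2 × 40.996° − 60° = 21.991°.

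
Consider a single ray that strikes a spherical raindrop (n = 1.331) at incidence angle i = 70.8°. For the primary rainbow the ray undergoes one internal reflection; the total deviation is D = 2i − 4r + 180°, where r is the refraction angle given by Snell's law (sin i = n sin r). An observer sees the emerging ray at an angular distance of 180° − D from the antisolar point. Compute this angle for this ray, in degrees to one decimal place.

39.2°

sin r = sin 70.8° / 1.331 = 0.9444/1.331 = 0.7095; r = 45.20°.
D = 2·70.8° − 4·45.20° + 180° = 141.60° − 180.78° + 180° = 140.82°.
Angle from antisolar point = 180° − D = 39.18°.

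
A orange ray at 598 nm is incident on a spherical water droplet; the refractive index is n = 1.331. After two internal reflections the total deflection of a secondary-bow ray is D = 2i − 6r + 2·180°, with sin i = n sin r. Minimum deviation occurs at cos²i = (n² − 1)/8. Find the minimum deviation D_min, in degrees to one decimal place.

cos²i = (1.77156 − 1)/8 = 0.09645; i = arccos(0.31056) = 71.907°.
sin r = sin 71.907°/1.331 = 0.71417; r = 45.575°.
D_min = 2·71.907° − 6·45.575° + 360° = 230.365°.

230.4°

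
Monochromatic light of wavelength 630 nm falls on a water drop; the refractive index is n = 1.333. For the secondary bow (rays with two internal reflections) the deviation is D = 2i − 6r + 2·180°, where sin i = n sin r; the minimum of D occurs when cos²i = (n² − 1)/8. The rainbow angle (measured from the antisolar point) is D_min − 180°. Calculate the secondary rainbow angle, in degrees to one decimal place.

50.9°

cos²i = (1.77689 − 1)/8 = 0.09711; i = arccos(0.31163) = 71.843°.
sin r = sin 71.843°/1.333 = 0.71283; r = 45.466°.
D_min = 2·71.843° − 6·45.466° + 360° = 230.891°.
Rainbow angle = D_min − 180° = 50.891°.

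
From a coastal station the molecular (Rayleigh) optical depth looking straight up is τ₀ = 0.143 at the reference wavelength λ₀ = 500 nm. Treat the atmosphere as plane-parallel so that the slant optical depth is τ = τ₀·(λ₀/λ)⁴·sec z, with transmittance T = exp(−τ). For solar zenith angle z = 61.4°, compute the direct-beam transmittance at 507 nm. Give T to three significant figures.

sec 61.4° = 2.0890.
τ = 0.143 × (500/507)⁴ × 2.0890 = 0.143 × 0.9459 × 2.0890 = 0.2826.
T = exp(−0.2826) = 0.7538.

0.754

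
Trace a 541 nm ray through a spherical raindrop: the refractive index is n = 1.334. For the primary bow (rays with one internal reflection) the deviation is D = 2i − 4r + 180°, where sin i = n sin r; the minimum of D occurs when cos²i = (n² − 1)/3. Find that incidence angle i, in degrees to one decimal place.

cos²i = (1.334² − 1)/3 = (1.77956 − 1)/3 = 0.25985.
cos i = 0.50976, so i = 59.352°.

59.4°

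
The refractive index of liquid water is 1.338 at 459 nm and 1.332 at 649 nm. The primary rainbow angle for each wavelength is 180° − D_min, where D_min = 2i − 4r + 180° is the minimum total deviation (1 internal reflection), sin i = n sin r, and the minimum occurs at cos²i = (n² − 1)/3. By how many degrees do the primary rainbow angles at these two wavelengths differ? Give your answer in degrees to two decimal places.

0.87°

At 459 nm (n = 1.338): cos²i = 0.26341 → i = 59.120°, r = 39.899°, D_min = 138.643°, rainbow angle = 41.357°.
At 649 nm (n = 1.332): cos²i = 0.25807 → i = 59.469°, r = 40.290°, D_min = 137.776°, rainbow angle = 42.224°.
Angular width = |41.357° − 42.224°| = 0.867°.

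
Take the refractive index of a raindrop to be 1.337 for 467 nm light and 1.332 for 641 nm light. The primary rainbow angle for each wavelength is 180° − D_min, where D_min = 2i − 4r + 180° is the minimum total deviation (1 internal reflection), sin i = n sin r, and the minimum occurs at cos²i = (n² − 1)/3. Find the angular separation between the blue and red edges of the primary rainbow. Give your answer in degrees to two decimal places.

0.72°

At 467 nm (n = 1.337): cos²i = 0.26252 → i = 59.178°, r = 39.964°, D_min = 138.500°, rainbow angle = 41.500°.
At 641 nm (n = 1.332): cos²i = 0.25807 → i = 59.469°, r = 40.290°, D_min = 137.776°, rainbow angle = 42.224°.
Angular width = |41.500° − 42.224°| = 0.724°.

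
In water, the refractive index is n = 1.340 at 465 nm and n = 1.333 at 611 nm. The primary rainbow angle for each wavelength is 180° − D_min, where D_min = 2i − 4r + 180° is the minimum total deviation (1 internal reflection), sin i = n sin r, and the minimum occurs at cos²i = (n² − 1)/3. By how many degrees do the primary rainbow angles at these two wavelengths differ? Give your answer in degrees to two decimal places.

At 465 nm (n = 1.340): cos²i = 0.26520 → i = 59.004°, r = 39.770°, D_min = 138.929°, rainbow angle = 41.071°.
At 611 nm (n = 1.333): cos²i = 0.25896 → i = 59.410°, r = 40.225°, D_min = 137.922°, rainbow angle = 42.078°.
Angular width = |41.071° − 42.078°| = 1.007°.

1.01°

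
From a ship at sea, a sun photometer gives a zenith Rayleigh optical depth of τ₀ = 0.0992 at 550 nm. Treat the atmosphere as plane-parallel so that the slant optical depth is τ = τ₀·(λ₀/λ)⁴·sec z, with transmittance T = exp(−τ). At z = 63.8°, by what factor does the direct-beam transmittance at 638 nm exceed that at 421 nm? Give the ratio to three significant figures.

Airmass: sec 63.8° = 2.2650.
τ(638 nm) = 0.0992 × (550/638)⁴ × 2.2650 = 0.0992 × 0.5523 × 2.2650 = 0.1241.
τ(421 nm) = 0.0992 × (550/421)⁴ × 2.2650 = 0.0992 × 2.9129 × 2.2650 = 0.6545.
T(638)/T(421) = exp(τ_B − τ_A) = exp(0.5304) = 1.6996.

1.70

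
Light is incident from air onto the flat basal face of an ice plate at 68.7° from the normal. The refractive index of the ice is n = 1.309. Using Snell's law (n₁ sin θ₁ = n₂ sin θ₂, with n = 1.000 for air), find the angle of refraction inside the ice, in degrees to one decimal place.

Snell: sin θ_r = sin θ_i / n = sin 68.7° / 1.309 = 0.9317 / 1.309 = 0.7118.
θ_r = arcsin(0.7118) = 45.38°.

45.4°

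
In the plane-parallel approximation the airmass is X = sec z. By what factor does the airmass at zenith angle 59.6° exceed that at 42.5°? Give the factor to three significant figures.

X(59.6°)/X(42.5°) = sec 59.6° / sec 42.5° = cos 42.5° / cos 59.6° = 0.7373/0.5060 = 1.4570.

1.46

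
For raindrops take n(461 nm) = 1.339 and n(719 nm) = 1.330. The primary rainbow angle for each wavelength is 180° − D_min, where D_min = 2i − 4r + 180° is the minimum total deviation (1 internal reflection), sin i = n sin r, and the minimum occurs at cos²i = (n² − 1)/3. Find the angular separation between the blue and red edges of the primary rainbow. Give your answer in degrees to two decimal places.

At 461 nm (n = 1.339): cos²i = 0.26431 → i = 59.062°, r = 39.834°, D_min = 138.786°, rainbow angle = 41.214°.
At 719 nm (n = 1.330): cos²i = 0.25630 → i = 59.585°, r = 40.422°, D_min = 137.484°, rainbow angle = 42.516°.
Angular width = |41.214° − 42.516°| = 1.303°.

1.30°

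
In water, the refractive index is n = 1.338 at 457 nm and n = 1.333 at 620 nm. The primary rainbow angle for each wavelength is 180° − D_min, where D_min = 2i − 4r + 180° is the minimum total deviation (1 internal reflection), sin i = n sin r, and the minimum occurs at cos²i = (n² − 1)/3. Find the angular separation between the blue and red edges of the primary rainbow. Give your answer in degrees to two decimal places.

At 457 nm (n = 1.338): cos²i = 0.26341 → i = 59.120°, r = 39.899°, D_min = 138.643°, rainbow angle = 41.357°.
At 620 nm (n = 1.333): cos²i = 0.25896 → i = 59.410°, r = 40.225°, D_min = 137.922°, rainbow angle = 42.078°.
Angular width = |41.357° − 42.078°| = 0.722°.

0.72°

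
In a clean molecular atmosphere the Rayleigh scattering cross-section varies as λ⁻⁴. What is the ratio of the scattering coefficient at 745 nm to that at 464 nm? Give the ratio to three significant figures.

0.150

Rayleigh scattering ∝ λ⁻⁴, so the ratio of coefficients is the inverse fourth power of the wavelength ratio.
σ(745)/σ(464) = (464/745)⁴ = (0.6228)⁴ = 0.1505.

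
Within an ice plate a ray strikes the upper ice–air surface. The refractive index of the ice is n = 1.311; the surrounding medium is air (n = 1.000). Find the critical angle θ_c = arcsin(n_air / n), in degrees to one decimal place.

sin θ_c = n_air / n = 1.000 / 1.311 = 0.7628.
θ_c = arcsin(0.7628) = 49.71°.

49.7°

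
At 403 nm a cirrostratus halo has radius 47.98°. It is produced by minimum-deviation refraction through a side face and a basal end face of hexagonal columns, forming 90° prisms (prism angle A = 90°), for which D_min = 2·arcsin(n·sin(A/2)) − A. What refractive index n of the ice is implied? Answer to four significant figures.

Rearranging: n = sin((D_min + A)/2) / sin(A/2).
(D_min + A)/2 = (47.98° + 90°)/2 = 68.990°.
n = sin 68.990° / sin 45° = 0.9335 / 0.7071 = 1.3202.

1.320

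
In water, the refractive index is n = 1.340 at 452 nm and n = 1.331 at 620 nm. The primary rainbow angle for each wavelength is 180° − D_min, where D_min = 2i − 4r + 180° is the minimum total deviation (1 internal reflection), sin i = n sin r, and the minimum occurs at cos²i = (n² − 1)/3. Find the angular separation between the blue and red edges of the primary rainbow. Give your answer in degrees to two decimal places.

1.30°

At 452 nm (n = 1.340): cos²i = 0.26520 → i = 59.004°, r = 39.770°, D_min = 138.929°, rainbow angle = 41.071°.
At 620 nm (n = 1.331): cos²i = 0.25719 → i = 59.527°, r = 40.356°, D_min = 137.630°, rainbow angle = 42.370°.
Angular width = |41.071° − 42.370°| = 1.299°.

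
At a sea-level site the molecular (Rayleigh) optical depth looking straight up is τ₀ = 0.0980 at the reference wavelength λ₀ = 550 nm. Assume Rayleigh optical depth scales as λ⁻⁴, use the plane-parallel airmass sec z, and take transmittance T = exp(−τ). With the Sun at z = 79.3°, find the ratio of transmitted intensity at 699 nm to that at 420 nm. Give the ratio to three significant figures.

3.86

Airmass: sec 79.3° = 5.3860.
τ(699 nm) = 0.0980 × (550/699)⁴ × 5.3860 = 0.0980 × 0.3833 × 5.3860 = 0.2023.
τ(420 nm) = 0.0980 × (550/420)⁴ × 5.3860 = 0.0980 × 2.9407 × 5.3860 = 1.5522.
T(699)/T(420) = exp(τ_B − τ_A) = exp(1.3499) = 3.8569.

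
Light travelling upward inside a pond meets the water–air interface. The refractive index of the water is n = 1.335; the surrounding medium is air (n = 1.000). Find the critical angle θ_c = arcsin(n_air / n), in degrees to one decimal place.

48.5°

sin θ_c = n_air / n = 1.000 / 1.335 = 0.7491.
θ_c = arcsin(0.7491) = 48.51°.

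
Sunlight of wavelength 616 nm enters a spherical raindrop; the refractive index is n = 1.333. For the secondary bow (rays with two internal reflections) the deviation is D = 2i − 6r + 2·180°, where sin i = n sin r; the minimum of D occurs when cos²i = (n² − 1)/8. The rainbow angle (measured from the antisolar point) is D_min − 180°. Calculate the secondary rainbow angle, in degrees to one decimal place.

50.9°

cos²i = (1.77689 − 1)/8 = 0.09711; i = arccos(0.31163) = 71.843°.
sin r = sin 71.843°/1.333 = 0.71283; r = 45.466°.
D_min = 2·71.843° − 6·45.466° + 360° = 230.891°.
Rainbow angle = D_min − 180° = 50.891°.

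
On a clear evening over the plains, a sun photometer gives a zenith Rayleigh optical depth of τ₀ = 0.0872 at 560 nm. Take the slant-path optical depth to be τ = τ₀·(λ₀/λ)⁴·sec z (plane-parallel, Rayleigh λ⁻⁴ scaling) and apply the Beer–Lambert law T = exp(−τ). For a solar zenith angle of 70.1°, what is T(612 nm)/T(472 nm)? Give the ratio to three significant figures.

Airmass: sec 70.1° = 2.9379.
τ(612 nm) = 0.0872 × (560/612)⁴ × 2.9379 = 0.0872 × 0.7010 × 2.9379 = 0.1796.
τ(472 nm) = 0.0872 × (560/472)⁴ × 2.9379 = 0.0872 × 1.9815 × 2.9379 = 0.5076.
T(612)/T(472) = exp(τ_B − τ_A) = exp(0.3280) = 1.3882.

1.39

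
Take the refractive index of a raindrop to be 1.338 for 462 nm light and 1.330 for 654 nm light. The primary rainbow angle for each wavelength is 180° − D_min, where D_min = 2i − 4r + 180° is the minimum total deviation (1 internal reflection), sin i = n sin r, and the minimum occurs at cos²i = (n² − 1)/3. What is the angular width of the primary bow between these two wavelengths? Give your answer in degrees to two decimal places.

1.16°

At 462 nm (n = 1.338): cos²i = 0.26341 → i = 59.120°, r = 39.899°, D_min = 138.643°, rainbow angle = 41.357°.
At 654 nm (n = 1.330): cos²i = 0.25630 → i = 59.585°, r = 40.422°, D_min = 137.484°, rainbow angle = 42.516°.
Angular width = |41.357° − 42.516°| = 1.160°.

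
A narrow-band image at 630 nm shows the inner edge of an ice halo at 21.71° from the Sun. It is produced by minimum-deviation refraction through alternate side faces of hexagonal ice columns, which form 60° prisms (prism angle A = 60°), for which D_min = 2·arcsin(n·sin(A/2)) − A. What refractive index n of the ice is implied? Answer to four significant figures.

1.308

Rearranging: n = sin((D_min + A)/2) / sin(A/2).
(D_min + A)/2 = (21.71° + 60°)/2 = 40.855°.
n = sin 40.855° / sin 30° = 0.6541 / 0.5000 = 1.3083.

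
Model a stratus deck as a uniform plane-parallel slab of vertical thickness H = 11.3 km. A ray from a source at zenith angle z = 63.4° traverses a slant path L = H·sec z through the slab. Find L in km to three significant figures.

25.2 km

sec z = 1/cos 63.4° = 2.2333.
L = 11.3 × 2.2333 = 25.237 km.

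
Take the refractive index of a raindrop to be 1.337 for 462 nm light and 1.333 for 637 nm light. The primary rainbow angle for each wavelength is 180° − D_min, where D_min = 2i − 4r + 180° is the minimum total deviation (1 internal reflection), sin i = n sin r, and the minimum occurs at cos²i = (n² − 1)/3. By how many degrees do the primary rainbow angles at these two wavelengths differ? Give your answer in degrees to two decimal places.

At 462 nm (n = 1.337): cos²i = 0.26252 → i = 59.178°, r = 39.964°, D_min = 138.500°, rainbow angle = 41.500°.
At 637 nm (n = 1.333): cos²i = 0.25896 → i = 59.410°, r = 40.225°, D_min = 137.922°, rainbow angle = 42.078°.
Angular width = |41.500° − 42.078°| = 0.578°.

0.58°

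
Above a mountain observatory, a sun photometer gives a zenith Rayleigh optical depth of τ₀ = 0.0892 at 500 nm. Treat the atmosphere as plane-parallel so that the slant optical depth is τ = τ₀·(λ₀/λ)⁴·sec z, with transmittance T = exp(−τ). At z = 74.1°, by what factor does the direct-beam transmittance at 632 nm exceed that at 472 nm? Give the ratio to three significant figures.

1.33

Airmass: sec 74.1° = 3.6502.
τ(632 nm) = 0.0892 × (500/632)⁴ × 3.6502 = 0.0892 × 0.3918 × 3.6502 = 0.1276.
τ(472 nm) = 0.0892 × (500/472)⁴ × 3.6502 = 0.0892 × 1.2593 × 3.6502 = 0.4100.
T(632)/T(472) = exp(τ_B − τ_A) = exp(0.2825) = 1.3264.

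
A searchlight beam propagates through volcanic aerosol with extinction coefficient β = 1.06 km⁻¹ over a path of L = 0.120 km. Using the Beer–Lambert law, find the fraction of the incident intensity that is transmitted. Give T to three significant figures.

0.881

τ = β·L = 1.06 × 0.120 = 0.1272.
T = exp(−0.1272) = 0.8806.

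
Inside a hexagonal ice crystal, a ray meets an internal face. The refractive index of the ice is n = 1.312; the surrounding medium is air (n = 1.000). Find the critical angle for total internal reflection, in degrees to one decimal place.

sin θ_c = n_air / n = 1.000 / 1.312 = 0.7622.
θ_c = arcsin(0.7622) = 49.66°.

49.7°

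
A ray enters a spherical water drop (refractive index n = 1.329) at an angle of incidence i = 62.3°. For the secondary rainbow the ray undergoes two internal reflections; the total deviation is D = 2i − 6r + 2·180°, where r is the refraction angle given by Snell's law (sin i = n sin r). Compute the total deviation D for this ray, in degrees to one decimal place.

233.9°

sin r = sin 62.3° / 1.329 = 0.8854/1.329 = 0.6662; r = 41.78°.
D = 2·62.3° − 6·41.78° + 2·180° = 124.60° − 250.65° + 360° = 233.95°.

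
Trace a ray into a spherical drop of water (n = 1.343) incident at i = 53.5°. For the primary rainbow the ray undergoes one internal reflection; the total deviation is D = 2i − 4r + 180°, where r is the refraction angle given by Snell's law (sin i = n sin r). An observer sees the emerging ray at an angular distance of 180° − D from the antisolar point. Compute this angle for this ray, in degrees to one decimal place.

sin r = sin 53.5° / 1.343 = 0.8039/1.343 = 0.5986; r = 36.77°.
D = 2·53.5° − 4·36.77° + 180° = 107.00° − 147.07° + 180° = 139.93°.
Angle from antisolar point = 180° − D = 40.07°.

40.1°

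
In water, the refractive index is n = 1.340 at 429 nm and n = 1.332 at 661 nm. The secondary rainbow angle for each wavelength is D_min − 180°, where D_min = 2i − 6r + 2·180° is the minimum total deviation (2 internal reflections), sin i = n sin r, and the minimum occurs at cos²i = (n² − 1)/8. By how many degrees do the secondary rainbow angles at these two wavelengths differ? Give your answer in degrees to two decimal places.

At 429 nm (n = 1.340): cos²i = 0.09945 → i = 71.618°, r = 45.088°, D_min = 232.709°, rainbow angle = 52.709°.
At 661 nm (n = 1.332): cos²i = 0.09678 → i = 71.875°, r = 45.520°, D_min = 230.628°, rainbow angle = 50.628°.
Angular width = |52.709° − 50.628°| = 2.080°.

2.08°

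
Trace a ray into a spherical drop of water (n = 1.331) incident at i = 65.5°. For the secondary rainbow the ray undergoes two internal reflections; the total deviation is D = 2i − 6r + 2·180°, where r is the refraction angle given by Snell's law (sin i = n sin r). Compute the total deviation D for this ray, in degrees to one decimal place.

sin r = sin 65.5° / 1.331 = 0.9100/1.331 = 0.6837; r = 43.13°.
D = 2·65.5° − 6·43.13° + 2·180° = 131.00° − 258.79° + 360° = 232.21°.

232.2°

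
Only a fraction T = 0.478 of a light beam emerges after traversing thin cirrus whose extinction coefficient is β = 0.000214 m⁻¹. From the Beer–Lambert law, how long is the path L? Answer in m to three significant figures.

3450 m

Beer–Lambert: T = exp(−βL) ⇒ L = −ln(T)/β = −ln(0.478)/0.000214 = 0.7381/0.000214 = 3449 m.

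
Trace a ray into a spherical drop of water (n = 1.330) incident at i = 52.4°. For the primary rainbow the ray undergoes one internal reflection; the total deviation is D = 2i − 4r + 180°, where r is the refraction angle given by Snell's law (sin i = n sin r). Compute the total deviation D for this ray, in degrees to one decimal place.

sin r = sin 52.4° / 1.330 = 0.7923/1.330 = 0.5957; r = 36.56°.
D = 2·52.4° − 4·36.56° + 180° = 104.80° − 146.25° + 180° = 138.55°.

138.5°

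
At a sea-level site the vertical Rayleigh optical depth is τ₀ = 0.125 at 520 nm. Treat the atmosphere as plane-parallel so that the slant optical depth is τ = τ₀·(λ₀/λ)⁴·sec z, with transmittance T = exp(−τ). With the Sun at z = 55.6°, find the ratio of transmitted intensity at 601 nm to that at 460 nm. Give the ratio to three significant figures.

1.27

Airmass: sec 55.6° = 1.7700.
τ(601 nm) = 0.125 × (520/601)⁴ × 1.7700 = 0.125 × 0.5604 × 1.7700 = 0.1240.
τ(460 nm) = 0.125 × (520/460)⁴ × 1.7700 = 0.125 × 1.6330 × 1.7700 = 0.3613.
T(601)/T(460) = exp(τ_B − τ_A) = exp(0.2373) = 1.2678.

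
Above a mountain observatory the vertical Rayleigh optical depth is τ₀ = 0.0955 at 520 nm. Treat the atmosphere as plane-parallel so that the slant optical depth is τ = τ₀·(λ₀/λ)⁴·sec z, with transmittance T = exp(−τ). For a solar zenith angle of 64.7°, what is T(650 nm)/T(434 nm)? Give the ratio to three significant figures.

1.45

Airmass: sec 64.7° = 2.3400.
τ(650 nm) = 0.0955 × (520/650)⁴ × 2.3400 = 0.0955 × 0.4096 × 2.3400 = 0.0915.
τ(434 nm) = 0.0955 × (520/434)⁴ × 2.3400 = 0.0955 × 2.0609 × 2.3400 = 0.4605.
T(650)/T(434) = exp(τ_B − τ_A) = exp(0.3690) = 1.4463.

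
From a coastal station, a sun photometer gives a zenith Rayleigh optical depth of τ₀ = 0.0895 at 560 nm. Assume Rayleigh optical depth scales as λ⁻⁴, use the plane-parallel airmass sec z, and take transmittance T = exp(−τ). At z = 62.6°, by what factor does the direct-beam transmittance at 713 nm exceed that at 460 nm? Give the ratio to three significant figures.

Airmass: sec 62.6° = 2.1730.
τ(713 nm) = 0.0895 × (560/713)⁴ × 2.1730 = 0.0895 × 0.3805 × 2.1730 = 0.0740.
τ(460 nm) = 0.0895 × (560/460)⁴ × 2.1730 = 0.0895 × 2.1964 × 2.1730 = 0.4272.
T(713)/T(460) = exp(τ_B − τ_A) = exp(0.3532) = 1.4236.

1.42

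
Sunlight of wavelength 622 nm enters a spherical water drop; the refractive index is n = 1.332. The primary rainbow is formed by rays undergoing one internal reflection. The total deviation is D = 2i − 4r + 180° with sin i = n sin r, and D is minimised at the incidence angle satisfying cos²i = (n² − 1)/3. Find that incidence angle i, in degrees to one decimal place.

cos²i = (1.332² − 1)/3 = (1.77422 − 1)/3 = 0.25807.
cos i = 0.50801, so i = 59.469°.

59.5°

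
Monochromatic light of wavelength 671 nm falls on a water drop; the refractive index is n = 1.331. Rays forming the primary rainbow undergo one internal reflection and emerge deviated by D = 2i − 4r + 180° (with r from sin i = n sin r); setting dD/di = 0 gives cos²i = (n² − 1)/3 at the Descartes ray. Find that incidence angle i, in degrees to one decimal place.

59.5°

cos²i = (1.331² − 1)/3 = (1.77156 − 1)/3 = 0.25719.
cos i = 0.50714, so i = 59.527°.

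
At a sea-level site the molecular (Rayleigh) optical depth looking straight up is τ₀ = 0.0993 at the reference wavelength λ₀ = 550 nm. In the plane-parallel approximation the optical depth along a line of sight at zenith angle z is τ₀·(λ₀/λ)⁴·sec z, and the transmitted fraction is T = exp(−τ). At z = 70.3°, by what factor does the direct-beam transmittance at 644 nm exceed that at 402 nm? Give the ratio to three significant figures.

2.40

Airmass: sec 70.3° = 2.9665.
τ(644 nm) = 0.0993 × (550/644)⁴ × 2.9665 = 0.0993 × 0.5320 × 2.9665 = 0.1567.
τ(402 nm) = 0.0993 × (550/402)⁴ × 2.9665 = 0.0993 × 3.5039 × 2.9665 = 1.0322.
T(644)/T(402) = exp(τ_B − τ_A) = exp(0.8754) = 2.3999.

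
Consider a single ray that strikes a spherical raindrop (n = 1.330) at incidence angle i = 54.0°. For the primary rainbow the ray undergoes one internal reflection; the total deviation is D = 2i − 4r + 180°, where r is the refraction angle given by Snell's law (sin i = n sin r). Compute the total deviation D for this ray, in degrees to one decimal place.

sin r = sin 54.0° / 1.330 = 0.8090/1.330 = 0.6083; r = 37.47°.
D = 2·54.0° − 4·37.47° + 180° = 108.00° − 149.86° + 180° = 138.14°.

138.1°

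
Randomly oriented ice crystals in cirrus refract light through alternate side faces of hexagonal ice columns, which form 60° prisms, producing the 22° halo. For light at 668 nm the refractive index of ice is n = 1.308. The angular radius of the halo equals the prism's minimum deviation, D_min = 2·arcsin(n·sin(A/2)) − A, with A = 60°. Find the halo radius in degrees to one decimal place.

21.7°

n·sin(A/2) = 1.308 × sin 30° = 1.308 × 0.5000 = 0.6540.
D_min = 2·arcsin(0.6540) − 60° = 2 × 40.844° − 60° = 21.688°.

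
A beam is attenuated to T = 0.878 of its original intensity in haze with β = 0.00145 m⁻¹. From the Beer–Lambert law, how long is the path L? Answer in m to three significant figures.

89.7 m

Beer–Lambert: T = exp(−βL) ⇒ L = −ln(T)/β = −ln(0.878)/0.00145 = 0.1301/0.00145 = 89.73 m.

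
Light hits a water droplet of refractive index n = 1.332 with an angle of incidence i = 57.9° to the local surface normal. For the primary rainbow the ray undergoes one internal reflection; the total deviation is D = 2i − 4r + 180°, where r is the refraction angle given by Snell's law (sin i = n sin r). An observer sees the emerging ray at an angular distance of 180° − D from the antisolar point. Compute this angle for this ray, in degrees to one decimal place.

sin r = sin 57.9° / 1.332 = 0.8471/1.332 = 0.6360; r = 39.49°.
D = 2·57.9° − 4·39.49° + 180° = 115.80° − 157.97° + 180° = 137.83°.
Angle from antisolar point = 180° − D = 42.17°.

42.2°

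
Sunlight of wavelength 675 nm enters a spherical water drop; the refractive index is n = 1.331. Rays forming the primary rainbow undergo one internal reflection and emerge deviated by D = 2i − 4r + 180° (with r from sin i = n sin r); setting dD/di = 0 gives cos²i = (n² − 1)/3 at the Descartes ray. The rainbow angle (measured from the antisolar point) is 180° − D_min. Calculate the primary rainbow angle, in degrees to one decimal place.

cos²i = (1.77156 − 1)/3 = 0.25719; i = arccos(0.50714) = 59.527°.
sin r = sin 59.527°/1.331 = 0.64753; r = 40.356°.
D_min = 2·59.527° − 4·40.356° + 180° = 137.630°.
Rainbow angle = 180° − D_min = 42.370°.

42.4°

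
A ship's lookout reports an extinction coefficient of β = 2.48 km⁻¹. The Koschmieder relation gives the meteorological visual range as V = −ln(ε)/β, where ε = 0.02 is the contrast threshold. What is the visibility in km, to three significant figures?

1.58 km

V = −ln(0.02) / 2.48 = 3.912 / 2.48 = 1.5774 km.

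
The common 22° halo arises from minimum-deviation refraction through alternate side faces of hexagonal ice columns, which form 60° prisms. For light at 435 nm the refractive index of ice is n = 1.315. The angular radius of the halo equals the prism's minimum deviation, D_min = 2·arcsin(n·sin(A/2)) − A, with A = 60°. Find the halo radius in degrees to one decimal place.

n·sin(A/2) = 1.315 × sin 30° = 1.315 × 0.5000 = 0.6575.
D_min = 2·arcsin(0.6575) − 60° = 2 × 41.109° − 60° = 22.219°.

22.2°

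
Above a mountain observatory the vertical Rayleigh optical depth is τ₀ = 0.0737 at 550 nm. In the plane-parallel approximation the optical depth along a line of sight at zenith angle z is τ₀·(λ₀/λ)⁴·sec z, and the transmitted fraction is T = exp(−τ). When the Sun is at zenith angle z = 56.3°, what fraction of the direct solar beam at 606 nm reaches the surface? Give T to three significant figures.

0.914

sec 56.3° = 1.8023.
τ = 0.0737 × (550/606)⁴ × 1.8023 = 0.0737 × 0.6785 × 1.8023 = 0.0901.
T = exp(−0.0901) = 0.9138.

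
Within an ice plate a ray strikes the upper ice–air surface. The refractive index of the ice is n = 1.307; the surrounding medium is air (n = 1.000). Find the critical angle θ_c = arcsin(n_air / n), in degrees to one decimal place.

49.9°

sin θ_c = n_air / n = 1.000 / 1.307 = 0.7651.
θ_c = arcsin(0.7651) = 49.92°.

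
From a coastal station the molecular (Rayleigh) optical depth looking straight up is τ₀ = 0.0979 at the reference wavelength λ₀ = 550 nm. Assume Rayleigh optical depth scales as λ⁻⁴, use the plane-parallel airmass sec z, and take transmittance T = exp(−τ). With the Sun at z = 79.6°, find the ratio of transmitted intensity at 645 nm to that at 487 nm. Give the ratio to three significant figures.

1.81

Airmass: sec 79.6° = 5.5396.
τ(645 nm) = 0.0979 × (550/645)⁴ × 5.5396 = 0.0979 × 0.5287 × 5.5396 = 0.2867.
τ(487 nm) = 0.0979 × (550/487)⁴ × 5.5396 = 0.0979 × 1.6268 × 5.5396 = 0.8823.
T(645)/T(487) = exp(τ_B − τ_A) = exp(0.5955) = 1.8140.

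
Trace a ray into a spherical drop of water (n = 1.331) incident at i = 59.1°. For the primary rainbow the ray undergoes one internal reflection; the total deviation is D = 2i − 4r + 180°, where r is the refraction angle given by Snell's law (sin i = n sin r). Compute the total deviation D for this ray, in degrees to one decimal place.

sin r = sin 59.1° / 1.331 = 0.8581/1.331 = 0.6447; r = 40.14°.
D = 2·59.1° − 4·40.14° + 180° = 118.20° − 160.57° + 180° = 137.63°.

137.6°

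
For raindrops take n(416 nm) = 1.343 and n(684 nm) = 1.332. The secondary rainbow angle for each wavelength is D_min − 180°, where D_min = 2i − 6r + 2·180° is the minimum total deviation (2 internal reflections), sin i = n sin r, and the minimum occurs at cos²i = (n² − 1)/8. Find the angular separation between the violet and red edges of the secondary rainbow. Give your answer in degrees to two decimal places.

At 416 nm (n = 1.343): cos²i = 0.10046 → i = 71.522°, r = 44.928°, D_min = 233.478°, rainbow angle = 53.478°.
At 684 nm (n = 1.332): cos²i = 0.09678 → i = 71.875°, r = 45.520°, D_min = 230.628°, rainbow angle = 50.628°.
Angular width = |53.478° − 50.628°| = 2.849°.

2.85°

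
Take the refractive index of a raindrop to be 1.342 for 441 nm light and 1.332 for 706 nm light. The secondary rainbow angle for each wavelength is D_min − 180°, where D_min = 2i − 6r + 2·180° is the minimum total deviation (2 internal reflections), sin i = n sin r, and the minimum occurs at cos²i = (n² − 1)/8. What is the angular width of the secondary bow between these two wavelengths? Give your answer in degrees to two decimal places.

2.59°

At 441 nm (n = 1.342): cos²i = 0.10012 → i = 71.554°, r = 44.981°, D_min = 233.222°, rainbow angle = 53.222°.
At 706 nm (n = 1.332): cos²i = 0.09678 → i = 71.875°, r = 45.520°, D_min = 230.628°, rainbow angle = 50.628°.
Angular width = |53.222° − 50.628°| = 2.594°.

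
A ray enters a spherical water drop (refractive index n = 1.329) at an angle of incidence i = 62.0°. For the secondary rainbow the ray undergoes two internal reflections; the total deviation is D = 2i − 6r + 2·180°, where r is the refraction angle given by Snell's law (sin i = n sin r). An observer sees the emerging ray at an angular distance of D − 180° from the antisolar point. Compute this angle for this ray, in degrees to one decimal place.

54.2°

sin r = sin 62.0° / 1.329 = 0.8829/1.329 = 0.6644; r = 41.63°.
D = 2·62.0° − 6·41.63° + 2·180° = 124.00° − 249.80° + 360° = 234.20°.
Angle from antisolar point = D − 180° = 54.20°.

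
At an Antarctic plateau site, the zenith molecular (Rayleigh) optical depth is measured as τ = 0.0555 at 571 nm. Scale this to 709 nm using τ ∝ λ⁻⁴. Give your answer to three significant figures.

0.0233

τ(709 nm) = τ(571 nm) × (571/709)⁴ = 0.0555 × (0.8054)⁴ = 0.0555 × 0.4207 = 0.0233.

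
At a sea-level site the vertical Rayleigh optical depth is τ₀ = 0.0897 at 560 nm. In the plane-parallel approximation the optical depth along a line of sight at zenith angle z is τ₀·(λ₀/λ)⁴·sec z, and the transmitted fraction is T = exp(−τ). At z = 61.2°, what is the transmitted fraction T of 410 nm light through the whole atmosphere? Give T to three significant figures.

0.523

sec 61.2° = 2.0757.
τ = 0.0897 × (560/410)⁴ × 2.0757 = 0.0897 × 3.4803 × 2.0757 = 0.6480.
T = exp(−0.6480) = 0.5231.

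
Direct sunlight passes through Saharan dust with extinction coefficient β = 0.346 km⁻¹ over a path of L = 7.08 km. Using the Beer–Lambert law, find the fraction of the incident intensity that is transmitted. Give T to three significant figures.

0.0863

τ = β·L = 0.346 × 7.08 = 2.4497.
T = exp(−2.4497) = 0.0863.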